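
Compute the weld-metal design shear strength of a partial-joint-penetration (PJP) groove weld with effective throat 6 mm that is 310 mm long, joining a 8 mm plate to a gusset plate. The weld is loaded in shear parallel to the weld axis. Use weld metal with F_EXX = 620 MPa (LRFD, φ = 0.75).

φR_n ≈ 519 kN

Effective throat (given) t_e = 6 mm.
A_we = 6 × 310 = 1860 mm².
F_nw = 0.6 F_EXX = 372 MPa.
φR_n = 0.75 × 372 × 1860 × 10⁻³ = 518.9 kN.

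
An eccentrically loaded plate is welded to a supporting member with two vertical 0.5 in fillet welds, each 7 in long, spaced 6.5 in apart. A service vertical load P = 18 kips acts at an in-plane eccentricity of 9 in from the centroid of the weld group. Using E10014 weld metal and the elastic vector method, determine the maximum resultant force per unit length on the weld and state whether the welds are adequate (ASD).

f_max ≈ 4.74 kip/in; adequate

E100XX → F_EXX = 100 ksi.
Total weld length L_w = 14 in. Treat welds as unit-width lines.
Polar moment about centroid: J = 2[d³/12 + d(b/2)²] = 2[7³/12 + 7×3.25²] = 205 in³.
Direct shear f_v = P/L_w = 18 / 14 = 1.286 kip/in (vertical).
Torsion M = P·e = 18 × 9 = 162 kip·in.
Critical point at (x, y) = (3.25, 3.5) from centroid. f_tx = M·y/J = 2.765 kip/in; f_ty = M·x/J = 2.568 kip/in.
Resultant f_max = √[f_tx² + (f_v + f_ty)²] = √[2.765² + (1.286 + 2.568)²] = 4.743 kip/in.
Capacity per unit length: r_n/Ω = (1/2.0) × 0.6 × 100 × (0.707 × 0.5) = 10.6 kip/in.
4.743 ≤ 10.6 → adequate.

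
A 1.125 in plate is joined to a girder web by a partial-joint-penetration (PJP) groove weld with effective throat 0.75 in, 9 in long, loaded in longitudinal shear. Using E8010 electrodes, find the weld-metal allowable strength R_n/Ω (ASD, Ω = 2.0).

E80XX → F_EXX = 80 ksi.
Effective throat (given) t_e = 0.75 in.
A_we = 0.75 × 9 = 6.75 in².
F_nw = 0.6 F_EXX = 48 ksi.
R_n/Ω = (48 × 6.75) / 2.0 = 162 kips.

R_n/Ω ≈ 162 kips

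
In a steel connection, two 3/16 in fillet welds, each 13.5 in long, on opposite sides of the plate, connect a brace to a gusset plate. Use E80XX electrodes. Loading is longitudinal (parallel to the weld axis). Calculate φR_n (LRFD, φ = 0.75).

E80XX → F_EXX = 80 ksi.
Effective throat t_e = 0.707 × 0.1875 = 0.1326 in.
Total length L = 27 in; A_we = 0.1326 × 27 = 3.579 in².
F_nw = 0.6 F_EXX = 0.6 × 80 = 48 ksi.
φR_n = 0.75 × 48 × 3.579 = 128.9 kips.

φR_n ≈ 129 kips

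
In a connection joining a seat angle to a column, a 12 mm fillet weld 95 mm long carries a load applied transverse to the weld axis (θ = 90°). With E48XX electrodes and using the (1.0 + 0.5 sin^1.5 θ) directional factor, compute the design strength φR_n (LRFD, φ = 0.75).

E48XX → F_EXX = 480 MPa.
t_e = 0.707 × 12 = 8.484 mm; A_we = 8.484 × 95 = 806 mm².
Directional factor: 1.0 + 0.5 sin^1.5(90°) = 1.5.
F_nw = 0.6 × 480 × 1.5 = 432 MPa.
φR_n = 0.75 × 432 × 806 × 10⁻³ = 261.1 kN.

φR_n ≈ 261 kN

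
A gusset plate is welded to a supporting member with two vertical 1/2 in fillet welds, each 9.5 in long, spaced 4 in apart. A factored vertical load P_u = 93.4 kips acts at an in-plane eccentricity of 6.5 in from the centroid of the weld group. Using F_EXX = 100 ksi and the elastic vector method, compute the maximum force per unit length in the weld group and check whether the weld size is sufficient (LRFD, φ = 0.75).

Total weld length L_w = 19 in. Treat welds as unit-width lines.
Polar moment about centroid: J = 2[d³/12 + d(b/2)²] = 2[9.5³/12 + 9.5×2²] = 218.9 in³.
Direct shear f_v = P/L_w = 93.4 / 19 = 4.916 kip/in (vertical).
Torsion M = P·e = 93.4 × 6.5 = 607.1 kip·in.
Critical point at (x, y) = (2, 4.75) from centroid. f_tx = M·y/J = 13.17 kip/in; f_ty = M·x/J = 5.547 kip/in.
Resultant f_max = √[f_tx² + (f_v + f_ty)²] = √[13.17² + (4.916 + 5.547)²] = 16.82 kip/in.
Capacity per unit length: φr_n = 0.75 × 0.6 × 100 × (0.707 × 0.5) = 15.91 kip/in.
16.82 > 15.91 → NOT adequate.

f_max ≈ 16.8 kip/in; NOT adequate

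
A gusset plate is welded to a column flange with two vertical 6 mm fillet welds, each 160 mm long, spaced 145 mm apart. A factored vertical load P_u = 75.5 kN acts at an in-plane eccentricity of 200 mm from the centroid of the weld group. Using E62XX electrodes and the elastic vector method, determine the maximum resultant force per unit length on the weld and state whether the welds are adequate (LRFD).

E62XX → F_EXX = 620 MPa.
Total weld length L_w = 320 mm. Treat welds as unit-width lines.
Polar moment about centroid: J = 2[d³/12 + d(b/2)²] = 2[160³/12 + 160×72.5²] = 2365000 mm³.
Direct shear f_v = P/L_w = 75.5×10³ / 320 = 235.9 N/mm (vertical).
Torsion M = P·e = 75.5×10³ × 200 = 15100000 N·mm.
Critical point at (x, y) = (72.5, 80) from centroid. f_tx = M·y/J = 510.9 N/mm; f_ty = M·x/J = 463 N/mm.
Resultant f_max = √[f_tx² + (f_v + f_ty)²] = √[510.9² + (235.9 + 463)²] = 865.7 N/mm.
Capacity per unit length: φr_n = 0.75 × 0.6 × 620 × (0.707 × 6) = 1184 N/mm.
865.7 ≤ 1184 → adequate.

f_max ≈ 866 N/mm; adequate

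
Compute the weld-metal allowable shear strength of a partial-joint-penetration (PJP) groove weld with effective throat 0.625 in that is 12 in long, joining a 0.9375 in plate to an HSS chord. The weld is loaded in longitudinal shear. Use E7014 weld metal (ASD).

E70XX → F_EXX = 70 ksi.
Effective throat (given) t_e = 0.625 in.
A_we = 0.625 × 12 = 7.5 in².
F_nw = 0.6 F_EXX = 42 ksi.
R_n/Ω = (42 × 7.5) / 2.0 = 157.5 kip.

R_n/Ω ≈ 158 kip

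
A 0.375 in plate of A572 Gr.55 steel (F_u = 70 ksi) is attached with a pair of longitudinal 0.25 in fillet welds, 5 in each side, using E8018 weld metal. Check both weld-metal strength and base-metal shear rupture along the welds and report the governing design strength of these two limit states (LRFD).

E80XX → F_EXX = 80 ksi.
t_e = 0.707 × 0.25 = 0.1767 in; L = 10 in.
Weld metal: φR_n = 0.75 × 0.6 × 80 × 0.1767 × 10 = 63.63 kips.
Base metal (shear rupture): φR_n = 0.75 × 0.6 × 70 × 0.375 × 10 = 118.1 kips.
Governing: weld metal.

φR_n ≈ 63.6 kips (weld metal governs)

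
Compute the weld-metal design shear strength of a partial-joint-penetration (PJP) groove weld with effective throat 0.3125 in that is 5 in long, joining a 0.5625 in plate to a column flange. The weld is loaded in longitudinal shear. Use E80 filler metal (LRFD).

φR_n ≈ 56.2 kips

E80XX → F_EXX = 80 ksi.
Effective throat (given) t_e = 0.3125 in.
A_we = 0.3125 × 5 = 1.562 in².
F_nw = 0.6 F_EXX = 48 ksi.
φR_n = 0.75 × 48 × 1.562 = 56.25 kips.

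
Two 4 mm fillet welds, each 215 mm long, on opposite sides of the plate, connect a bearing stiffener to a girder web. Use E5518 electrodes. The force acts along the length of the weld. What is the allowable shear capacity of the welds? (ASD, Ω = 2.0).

E55XX → F_EXX = 550 MPa.
Effective throat t_e = 0.707 × 4 = 2.828 mm.
Total length L = 430 mm; A_we = 2.828 × 430 = 1216 mm².
F_nw = 0.6 F_EXX = 0.6 × 550 = 330 MPa.
R_n = 330 × 1216 × 10⁻³ = 401.3 kN; R_n/Ω = 401.3/2.0 = 200.6 kN.

R_n/Ω ≈ 201 kN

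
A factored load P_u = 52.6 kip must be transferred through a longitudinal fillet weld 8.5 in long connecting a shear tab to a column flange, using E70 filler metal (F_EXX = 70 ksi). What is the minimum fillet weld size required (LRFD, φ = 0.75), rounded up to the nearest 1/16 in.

Total weld length L = 8.5 in.
Required throat t_e = P_u / (φ × 0.6 F_EXX × L) = 52.6 / (0.75 × 0.6 × 70 × 8.5) = 0.1965 in.
Required leg w = t_e / 0.707 = 0.2779 in → use 5/16 in.

w = 5/16 in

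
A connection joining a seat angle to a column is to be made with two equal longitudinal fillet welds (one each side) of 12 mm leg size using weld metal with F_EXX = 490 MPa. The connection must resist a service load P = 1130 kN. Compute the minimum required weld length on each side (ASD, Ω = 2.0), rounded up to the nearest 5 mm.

L = 455 mm on each side

Throat t_e = 0.707 × 12 = 8.484 mm.
r_n/Ω = (0.6 × 490 × 8.484) / 2.0 = 1247 N/mm = 1.247 kN/mm.
L_req = P / (r_n/Ω) = 1130 / 1.247 = 906.1 mm total.
Per side: 906.1 / 2 = 453 mm.
Round up → use L = 455 mm on each side.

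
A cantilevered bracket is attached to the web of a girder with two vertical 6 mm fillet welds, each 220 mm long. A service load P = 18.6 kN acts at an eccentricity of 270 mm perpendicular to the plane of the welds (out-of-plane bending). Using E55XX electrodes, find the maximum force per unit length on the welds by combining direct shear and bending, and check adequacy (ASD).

E55XX → F_EXX = 550 MPa.
L_w = 2 × 220 = 440 mm; section modulus (unit throat) S = 2 × L²/6 = 16130 mm².
Direct shear f_v = P/L_w = 18.6×10³/440 = 42.27 N/mm.
Moment M = P × e = 18.6×10³ × 270 = 5022000 N·mm; bending f_b = M/S = 311.3 N/mm.
f_max = √(f_v² + f_b²) = √(42.27² + 311.3²) = 314.1 N/mm.
r_n/Ω = (1/2.0) × 0.6 × 550 × (0.707 × 6) = 699.9 N/mm → adequate.

f_max ≈ 314 N/mm; adequate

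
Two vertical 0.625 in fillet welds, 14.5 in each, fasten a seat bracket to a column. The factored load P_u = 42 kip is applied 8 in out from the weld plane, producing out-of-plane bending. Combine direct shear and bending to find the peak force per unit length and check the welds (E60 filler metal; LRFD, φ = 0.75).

f_max ≈ 5.01 kip/in; adequate

E60XX → F_EXX = 60 ksi.
L_w = 2 × 14.5 = 29 in; section modulus (unit throat) S = 2 × L²/6 = 70.08 in².
Direct shear f_v = P/L_w = 42/29 = 1.448 kip/in.
Moment M = P × e = 42 × 8 = 336 kip·in; bending f_b = M/S = 4.794 kip/in.
f_max = √(f_v² + f_b²) = √(1.448² + 4.794²) = 5.008 kip/in.
φr_n = 0.75 × 0.6 × 60 × (0.707 × 0.625) = 11.93 kip/in → adequate.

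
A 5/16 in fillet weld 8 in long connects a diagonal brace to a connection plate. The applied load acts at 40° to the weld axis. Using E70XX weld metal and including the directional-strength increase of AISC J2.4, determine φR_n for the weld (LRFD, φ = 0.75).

φR_n ≈ 70 kips

E70XX → F_EXX = 70 ksi.
t_e = 0.707 × 0.3125 = 0.2209 in; A_we = 0.2209 × 8 = 1.767 in².
Directional factor: 1.0 + 0.5 sin^1.5(40°) = 1.258.
F_nw = 0.6 × 70 × 1.258 = 52.82 ksi.
φR_n = 0.75 × 52.82 × 1.767 = 70.02 kips.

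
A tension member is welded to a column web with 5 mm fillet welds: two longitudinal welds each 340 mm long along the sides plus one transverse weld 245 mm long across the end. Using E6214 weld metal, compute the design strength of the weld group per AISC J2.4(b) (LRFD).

E62XX → F_EXX = 620 MPa.
t_e = 0.707 × 5 = 3.535 mm.
R_nwl = 0.6 × 620 × 3.535 × 680 × 10⁻³ = 894.2 kN (longitudinal, 2 welds).
R_nwt = 0.6 × 620 × 3.535 × 245 × 10⁻³ = 322.2 kN (transverse, base value).
(i) R_nwl + R_nwt = 1216 kN; (ii) 0.85 R_nwl + 1.5 R_nwt = 1243 kN.
R_n = max = 1243 kN [governs: (ii)]; φR_n = 932.5 kN.

φR_n ≈ 933 kN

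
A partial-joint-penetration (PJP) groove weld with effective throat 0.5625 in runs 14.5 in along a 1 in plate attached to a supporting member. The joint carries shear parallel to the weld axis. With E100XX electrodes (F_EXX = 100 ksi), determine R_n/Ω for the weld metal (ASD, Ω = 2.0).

R_n/Ω ≈ 245 kip

Effective throat (given) t_e = 0.5625 in.
A_we = 0.5625 × 14.5 = 8.156 in².
F_nw = 0.6 F_EXX = 60 ksi.
R_n/Ω = (60 × 8.156) / 2.0 = 244.7 kip.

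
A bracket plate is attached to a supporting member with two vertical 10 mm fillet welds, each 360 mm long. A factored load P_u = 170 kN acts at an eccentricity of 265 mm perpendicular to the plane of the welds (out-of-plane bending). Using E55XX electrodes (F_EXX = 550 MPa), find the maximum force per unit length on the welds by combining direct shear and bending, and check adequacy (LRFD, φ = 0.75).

f_max ≈ 1070 N/mm; adequate

L_w = 2 × 360 = 720 mm; section modulus (unit throat) S = 2 × L²/6 = 43200 mm².
Direct shear f_v = P/L_w = 170×10³/720 = 236.1 N/mm.
Moment M = P × e = 170×10³ × 265 = 45050000 N·mm; bending f_b = M/S = 1043 N/mm.
f_max = √(f_v² + f_b²) = √(236.1² + 1043²) = 1069 N/mm.
φr_n = 0.75 × 0.6 × 550 × (0.707 × 10) = 1750 N/mm → adequate.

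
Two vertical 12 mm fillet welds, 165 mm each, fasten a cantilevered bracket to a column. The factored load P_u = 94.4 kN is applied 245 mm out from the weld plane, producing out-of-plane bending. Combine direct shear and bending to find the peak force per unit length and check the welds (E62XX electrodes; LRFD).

E62XX → F_EXX = 620 MPa.
L_w = 2 × 165 = 330 mm; section modulus (unit throat) S = 2 × L²/6 = 9075 mm².
Direct shear f_v = P/L_w = 94.4×10³/330 = 286.1 N/mm.
Moment M = P × e = 94.4×10³ × 245 = 23128000 N·mm; bending f_b = M/S = 2549 N/mm.
f_max = √(f_v² + f_b²) = √(286.1² + 2549²) = 2565 N/mm.
φr_n = 0.75 × 0.6 × 620 × (0.707 × 12) = 2367 N/mm → NOT adequate.

f_max ≈ 2560 N/mm; NOT adequate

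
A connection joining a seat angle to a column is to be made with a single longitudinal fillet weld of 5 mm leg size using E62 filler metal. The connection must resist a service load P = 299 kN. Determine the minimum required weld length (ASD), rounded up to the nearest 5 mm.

E62XX → F_EXX = 620 MPa.
Throat t_e = 0.707 × 5 = 3.535 mm.
r_n/Ω = (0.6 × 620 × 3.535) / 2.0 = 657.5 N/mm = 0.6575 kN/mm.
L_req = P / (r_n/Ω) = 299 / 0.6575 = 454.7 mm total.
Round up → use L = 455 mm.

L = 455 mm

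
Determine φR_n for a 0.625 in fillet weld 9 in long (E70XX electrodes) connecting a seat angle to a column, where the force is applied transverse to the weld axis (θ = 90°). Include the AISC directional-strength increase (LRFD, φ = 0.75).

φR_n ≈ 188 kips

E70XX → F_EXX = 70 ksi.
t_e = 0.707 × 0.625 = 0.4419 in; A_we = 0.4419 × 9 = 3.977 in².
Directional factor: 1.0 + 0.5 sin^1.5(90°) = 1.5.
F_nw = 0.6 × 70 × 1.5 = 63 ksi.
φR_n = 0.75 × 63 × 3.977 = 187.9 kips.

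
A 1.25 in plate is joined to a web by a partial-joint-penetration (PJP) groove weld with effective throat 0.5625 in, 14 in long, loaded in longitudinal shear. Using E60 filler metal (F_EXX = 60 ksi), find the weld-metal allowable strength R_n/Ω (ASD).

Effective throat (given) t_e = 0.5625 in.
A_we = 0.5625 × 14 = 7.875 in².
F_nw = 0.6 F_EXX = 36 ksi.
R_n/Ω = (36 × 7.875) / 2.0 = 141.8 kips.

R_n/Ω ≈ 142 kips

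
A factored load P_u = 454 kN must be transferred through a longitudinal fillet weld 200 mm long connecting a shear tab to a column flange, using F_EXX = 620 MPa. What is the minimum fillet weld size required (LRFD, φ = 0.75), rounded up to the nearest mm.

Total weld length L = 200 mm.
Required throat t_e = P_u / (φ × 0.6 F_EXX × L) = 454 / (0.75 × 0.6 × 620 × 200 × 10⁻³) = 8.136 mm.
Required leg w = t_e / 0.707 = 11.51 mm → use 12 mm.

w = 12 mm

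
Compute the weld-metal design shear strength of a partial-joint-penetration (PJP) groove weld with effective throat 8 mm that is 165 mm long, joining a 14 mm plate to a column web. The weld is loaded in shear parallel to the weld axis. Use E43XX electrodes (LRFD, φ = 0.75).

φR_n ≈ 255 kN

E43XX → F_EXX = 430 MPa.
Effective throat (given) t_e = 8 mm.
A_we = 8 × 165 = 1320 mm².
F_nw = 0.6 F_EXX = 258 MPa.
φR_n = 0.75 × 258 × 1320 × 10⁻³ = 255.4 kN.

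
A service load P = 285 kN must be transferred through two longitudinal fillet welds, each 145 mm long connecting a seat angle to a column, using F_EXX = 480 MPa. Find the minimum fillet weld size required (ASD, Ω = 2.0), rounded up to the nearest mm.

w = 10 mm

Total weld length L = 290 mm.
Required throat t_e = P × Ω / (0.6 F_EXX × L) = 285 × 2.0 / (0.6 × 480 × 290 × 10⁻³) = 6.825 mm.
Required leg w = t_e / 0.707 = 9.653 mm → use 10 mm.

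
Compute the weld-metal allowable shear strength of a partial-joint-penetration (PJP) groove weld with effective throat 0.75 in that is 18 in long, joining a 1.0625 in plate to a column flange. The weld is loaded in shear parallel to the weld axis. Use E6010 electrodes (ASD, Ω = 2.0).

R_n/Ω ≈ 243 kip

E60XX → F_EXX = 60 ksi.
Effective throat (given) t_e = 0.75 in.
A_we = 0.75 × 18 = 13.5 in².
F_nw = 0.6 F_EXX = 36 ksi.
R_n/Ω = (36 × 13.5) / 2.0 = 243 kip.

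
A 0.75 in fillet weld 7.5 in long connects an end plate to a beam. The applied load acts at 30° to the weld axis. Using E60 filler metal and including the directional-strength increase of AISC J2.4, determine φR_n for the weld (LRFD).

E60XX → F_EXX = 60 ksi.
t_e = 0.707 × 0.75 = 0.5302 in; A_we = 0.5302 × 7.5 = 3.977 in².
Directional factor: 1.0 + 0.5 sin^1.5(30°) = 1.177.
F_nw = 0.6 × 60 × 1.177 = 42.36 ksi.
φR_n = 0.75 × 42.36 × 3.977 = 126.4 kip.

φR_n ≈ 126 kip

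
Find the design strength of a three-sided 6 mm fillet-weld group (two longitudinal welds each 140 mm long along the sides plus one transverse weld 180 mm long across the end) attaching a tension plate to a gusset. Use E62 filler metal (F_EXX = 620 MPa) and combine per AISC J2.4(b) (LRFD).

φR_n ≈ 601 kN

t_e = 0.707 × 6 = 4.242 mm.
R_nwl = 0.6 × 620 × 4.242 × 280 × 10⁻³ = 441.8 kN (longitudinal, 2 welds).
R_nwt = 0.6 × 620 × 4.242 × 180 × 10⁻³ = 284 kN (transverse, base value).
(i) R_nwl + R_nwt = 725.9 kN; (ii) 0.85 R_nwl + 1.5 R_nwt = 801.6 kN.
R_n = max = 801.6 kN [governs: (ii)]; φR_n = 601.2 kN.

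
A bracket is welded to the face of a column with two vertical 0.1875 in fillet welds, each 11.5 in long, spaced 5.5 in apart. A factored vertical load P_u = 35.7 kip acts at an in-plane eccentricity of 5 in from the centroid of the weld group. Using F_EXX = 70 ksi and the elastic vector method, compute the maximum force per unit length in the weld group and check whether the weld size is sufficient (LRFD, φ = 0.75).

Total weld length L_w = 23 in. Treat welds as unit-width lines.
Polar moment about centroid: J = 2[d³/12 + d(b/2)²] = 2[11.5³/12 + 11.5×2.75²] = 427.4 in³.
Direct shear f_v = P/L_w = 35.7 / 23 = 1.552 kip/in (vertical).
Torsion M = P·e = 35.7 × 5 = 178.5 kip·in.
Critical point at (x, y) = (2.75, 5.75) from centroid. f_tx = M·y/J = 2.401 kip/in; f_ty = M·x/J = 1.148 kip/in.
Resultant f_max = √[f_tx² + (f_v + f_ty)²] = √[2.401² + (1.552 + 1.148)²] = 3.614 kip/in.
Capacity per unit length: φr_n = 0.75 × 0.6 × 70 × (0.707 × 0.1875) = 4.176 kip/in.
3.614 ≤ 4.176 → adequate.

f_max ≈ 3.61 kip/in; adequate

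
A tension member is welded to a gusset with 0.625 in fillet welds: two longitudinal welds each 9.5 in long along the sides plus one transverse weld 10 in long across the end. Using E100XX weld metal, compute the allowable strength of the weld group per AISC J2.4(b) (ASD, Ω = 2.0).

E100XX → F_EXX = 100 ksi.
t_e = 0.707 × 0.625 = 0.4419 in.
R_nwl = 0.6 × 100 × 0.4419 × 19 = 503.7 kips (longitudinal, 2 welds).
R_nwt = 0.6 × 100 × 0.4419 × 10 = 265.1 kips (transverse, base value).
(i) R_nwl + R_nwt = 768.9 kips; (ii) 0.85 R_nwl + 1.5 R_nwt = 825.9 kips.
R_n = max = 825.9 kips [governs: (ii)]; R_n/Ω = 412.9 kips.

R_n/Ω ≈ 413 kips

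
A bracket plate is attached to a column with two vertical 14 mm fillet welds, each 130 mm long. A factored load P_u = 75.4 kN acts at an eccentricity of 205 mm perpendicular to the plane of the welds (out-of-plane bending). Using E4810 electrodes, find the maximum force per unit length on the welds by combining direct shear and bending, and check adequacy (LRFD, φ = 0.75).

E48XX → F_EXX = 480 MPa.
L_w = 2 × 130 = 260 mm; section modulus (unit throat) S = 2 × L²/6 = 5633 mm².
Direct shear f_v = P/L_w = 75.4×10³/260 = 290 N/mm.
Moment M = P × e = 75.4×10³ × 205 = 15457000 N·mm; bending f_b = M/S = 2744 N/mm.
f_max = √(f_v² + f_b²) = √(290² + 2744²) = 2759 N/mm.
φr_n = 0.75 × 0.6 × 480 × (0.707 × 14) = 2138 N/mm → NOT adequate.

f_max ≈ 2760 N/mm; NOT adequate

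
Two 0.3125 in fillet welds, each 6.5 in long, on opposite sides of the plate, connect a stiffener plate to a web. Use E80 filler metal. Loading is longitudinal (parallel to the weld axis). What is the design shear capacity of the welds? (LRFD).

E80XX → F_EXX = 80 ksi.
Effective throat t_e = 0.707 × 0.3125 = 0.2209 in.
Total length L = 13 in; A_we = 0.2209 × 13 = 2.872 in².
F_nw = 0.6 F_EXX = 0.6 × 80 = 48 ksi.
φR_n = 0.75 × 48 × 2.872 = 103.4 kip.

φR_n ≈ 103 kip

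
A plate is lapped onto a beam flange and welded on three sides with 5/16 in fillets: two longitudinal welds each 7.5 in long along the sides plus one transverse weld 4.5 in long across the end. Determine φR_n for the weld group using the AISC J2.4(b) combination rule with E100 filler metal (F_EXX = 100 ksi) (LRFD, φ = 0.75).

t_e = 0.707 × 0.3125 = 0.2209 in.
R_nwl = 0.6 × 100 × 0.2209 × 15 = 198.8 kip (longitudinal, 2 welds).
R_nwt = 0.6 × 100 × 0.2209 × 4.5 = 59.65 kip (transverse, base value).
(i) R_nwl + R_nwt = 258.5 kip; (ii) 0.85 R_nwl + 1.5 R_nwt = 258.5 kip.
R_n = max = 258.5 kip [governs: (ii)]; φR_n = 193.9 kip.

φR_n ≈ 194 kip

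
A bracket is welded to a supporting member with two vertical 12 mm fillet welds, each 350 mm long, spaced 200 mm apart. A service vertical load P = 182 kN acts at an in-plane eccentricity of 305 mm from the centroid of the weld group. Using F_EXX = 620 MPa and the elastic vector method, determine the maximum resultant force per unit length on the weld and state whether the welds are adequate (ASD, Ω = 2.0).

f_max ≈ 947 N/mm; adequate

Total weld length L_w = 700 mm. Treat welds as unit-width lines.
Polar moment about centroid: J = 2[d³/12 + d(b/2)²] = 2[350³/12 + 350×100²] = 14150000 mm³.
Direct shear f_v = P/L_w = 182×10³ / 700 = 260 N/mm (vertical).
Torsion M = P·e = 182×10³ × 305 = 55510000 N·mm.
Critical point at (x, y) = (100, 175) from centroid. f_tx = M·y/J = 686.7 N/mm; f_ty = M·x/J = 392.4 N/mm.
Resultant f_max = √[f_tx² + (f_v + f_ty)²] = √[686.7² + (260 + 392.4)²] = 947.2 N/mm.
Capacity per unit length: r_n/Ω = (1/2.0) × 0.6 × 620 × (0.707 × 12) = 1578 N/mm.
947.2 ≤ 1578 → adequate.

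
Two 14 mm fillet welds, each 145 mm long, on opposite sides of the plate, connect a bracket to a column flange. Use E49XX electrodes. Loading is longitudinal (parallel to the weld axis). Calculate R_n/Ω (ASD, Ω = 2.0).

E49XX → F_EXX = 490 MPa.
Effective throat t_e = 0.707 × 14 = 9.898 mm.
Total length L = 290 mm; A_we = 9.898 × 290 = 2870 mm².
F_nw = 0.6 F_EXX = 0.6 × 490 = 294 MPa.
R_n = 294 × 2870 × 10⁻³ = 843.9 kN; R_n/Ω = 843.9/2.0 = 422 kN.

R_n/Ω ≈ 422 kN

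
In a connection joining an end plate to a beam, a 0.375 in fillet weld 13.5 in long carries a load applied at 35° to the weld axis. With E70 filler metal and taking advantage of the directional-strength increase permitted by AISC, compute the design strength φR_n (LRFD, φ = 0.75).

E70XX → F_EXX = 70 ksi.
t_e = 0.707 × 0.375 = 0.2651 in; A_we = 0.2651 × 13.5 = 3.579 in².
Directional factor: 1.0 + 0.5 sin^1.5(35°) = 1.217.
F_nw = 0.6 × 70 × 1.217 = 51.12 ksi.
φR_n = 0.75 × 51.12 × 3.579 = 137.2 kips.

φR_n ≈ 137 kips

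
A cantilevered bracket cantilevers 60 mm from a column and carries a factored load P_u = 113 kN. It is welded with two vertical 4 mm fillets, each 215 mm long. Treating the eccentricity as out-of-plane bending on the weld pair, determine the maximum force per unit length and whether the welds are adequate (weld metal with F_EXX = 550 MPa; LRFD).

f_max ≈ 513 N/mm; adequate

L_w = 2 × 215 = 430 mm; section modulus (unit throat) S = 2 × L²/6 = 15410 mm².
Direct shear f_v = P/L_w = 113×10³/430 = 262.8 N/mm.
Moment M = P × e = 113×10³ × 60 = 6780000 N·mm; bending f_b = M/S = 440 N/mm.
f_max = √(f_v² + f_b²) = √(262.8² + 440²) = 512.5 N/mm.
φr_n = 0.75 × 0.6 × 550 × (0.707 × 4) = 699.9 N/mm → adequate.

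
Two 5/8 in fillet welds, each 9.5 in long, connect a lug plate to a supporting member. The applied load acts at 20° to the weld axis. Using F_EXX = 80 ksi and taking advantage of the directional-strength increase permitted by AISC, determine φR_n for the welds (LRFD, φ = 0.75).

φR_n ≈ 332 kips

t_e = 0.707 × 0.625 = 0.4419 in; A_we = 0.4419 × 19 = 8.396 in².
Directional factor: 1.0 + 0.5 sin^1.5(20°) = 1.1.
F_nw = 0.6 × 80 × 1.1 = 52.8 ksi.
φR_n = 0.75 × 52.8 × 8.396 = 332.5 kips.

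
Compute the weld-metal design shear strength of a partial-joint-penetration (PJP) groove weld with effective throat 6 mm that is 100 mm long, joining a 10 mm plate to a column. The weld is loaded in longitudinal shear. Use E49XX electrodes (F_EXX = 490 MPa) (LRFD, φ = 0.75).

Effective throat (given) t_e = 6 mm.
A_we = 6 × 100 = 600 mm².
F_nw = 0.6 F_EXX = 294 MPa.
φR_n = 0.75 × 294 × 600 × 10⁻³ = 132.3 kN.

φR_n ≈ 132 kN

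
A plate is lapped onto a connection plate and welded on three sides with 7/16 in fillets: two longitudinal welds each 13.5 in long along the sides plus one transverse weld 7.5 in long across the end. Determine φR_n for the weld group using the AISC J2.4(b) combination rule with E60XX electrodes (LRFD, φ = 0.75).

φR_n ≈ 288 kip

E60XX → F_EXX = 60 ksi.
t_e = 0.707 × 0.4375 = 0.3093 in.
R_nwl = 0.6 × 60 × 0.3093 × 27 = 300.7 kip (longitudinal, 2 welds).
R_nwt = 0.6 × 60 × 0.3093 × 7.5 = 83.51 kip (transverse, base value).
(i) R_nwl + R_nwt = 384.2 kip; (ii) 0.85 R_nwl + 1.5 R_nwt = 380.8 kip.
R_n = max = 384.2 kip [governs: (i)]; φR_n = 288.1 kip.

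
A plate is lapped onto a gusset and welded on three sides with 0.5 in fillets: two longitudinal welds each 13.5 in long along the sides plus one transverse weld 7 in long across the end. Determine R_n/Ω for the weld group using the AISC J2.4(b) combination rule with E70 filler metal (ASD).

R_n/Ω ≈ 252 kips

E70XX → F_EXX = 70 ksi.
t_e = 0.707 × 0.5 = 0.3535 in.
R_nwl = 0.6 × 70 × 0.3535 × 27 = 400.9 kips (longitudinal, 2 welds).
R_nwt = 0.6 × 70 × 0.3535 × 7 = 103.9 kips (transverse, base value).
(i) R_nwl + R_nwt = 504.8 kips; (ii) 0.85 R_nwl + 1.5 R_nwt = 496.6 kips.
R_n = max = 504.8 kips [governs: (i)]; R_n/Ω = 252.4 kips.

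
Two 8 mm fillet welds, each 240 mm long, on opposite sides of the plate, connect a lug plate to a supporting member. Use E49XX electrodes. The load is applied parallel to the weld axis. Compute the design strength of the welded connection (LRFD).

φR_n ≈ 599 kN

E49XX → F_EXX = 490 MPa.
Effective throat t_e = 0.707 × 8 = 5.656 mm.
Total length L = 480 mm; A_we = 5.656 × 480 = 2715 mm².
F_nw = 0.6 F_EXX = 0.6 × 490 = 294 MPa.
φR_n = 0.75 × 294 × 2715 × 10⁻³ = 598.6 kN.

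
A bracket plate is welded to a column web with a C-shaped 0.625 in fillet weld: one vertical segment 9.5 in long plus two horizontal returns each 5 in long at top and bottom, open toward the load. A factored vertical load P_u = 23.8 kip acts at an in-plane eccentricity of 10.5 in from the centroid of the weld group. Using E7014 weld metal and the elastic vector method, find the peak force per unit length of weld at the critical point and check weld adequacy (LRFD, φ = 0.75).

f_max ≈ 5.17 kip/in; adequate

E70XX → F_EXX = 70 ksi.
Total weld length L_w = 19.5 in. Treat welds as unit-width lines.
Centroid: x̄ = 2×5×2.5 / 19.5 = 1.282 in from the vertical weld.
Polar moment about centroid: J = I_x + I_y = [9.5³/12 + 2×5×4.75²] + [9.5×1.282² + 2(5³/12 + 5×1.218²)] = 348.4 in³.
Direct shear f_v = P/L_w = 23.8 / 19.5 = 1.221 kip/in (vertical).
Torsion M = P·e = 23.8 × 10.5 = 249.9 kip·in.
Critical point at (x, y) = (3.718, 4.75) from centroid. f_tx = M·y/J = 3.408 kip/in; f_ty = M·x/J = 2.667 kip/in.
Resultant f_max = √[f_tx² + (f_v + f_ty)²] = √[3.408² + (1.221 + 2.667)²] = 5.17 kip/in.
Capacity per unit length: φr_n = 0.75 × 0.6 × 70 × (0.707 × 0.625) = 13.92 kip/in.
5.17 ≤ 13.92 → adequate.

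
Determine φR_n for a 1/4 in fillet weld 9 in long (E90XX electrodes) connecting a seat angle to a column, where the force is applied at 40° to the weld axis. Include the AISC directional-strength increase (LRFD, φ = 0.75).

E90XX → F_EXX = 90 ksi.
t_e = 0.707 × 0.25 = 0.1767 in; A_we = 0.1767 × 9 = 1.591 in².
Directional factor: 1.0 + 0.5 sin^1.5(40°) = 1.258.
F_nw = 0.6 × 90 × 1.258 = 67.91 ksi.
φR_n = 0.75 × 67.91 × 1.591 = 81.03 kips.

φR_n ≈ 81 kips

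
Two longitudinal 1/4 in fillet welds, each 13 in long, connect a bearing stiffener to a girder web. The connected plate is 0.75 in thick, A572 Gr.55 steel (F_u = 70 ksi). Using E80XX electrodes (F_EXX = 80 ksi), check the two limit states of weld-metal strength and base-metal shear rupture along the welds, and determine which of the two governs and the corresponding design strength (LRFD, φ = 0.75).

φR_n ≈ 165 kip (weld metal governs)

t_e = 0.707 × 0.25 = 0.1767 in; L = 26 in.
Weld metal: φR_n = 0.75 × 0.6 × 80 × 0.1767 × 26 = 165.4 kip.
Base metal (shear rupture): φR_n = 0.75 × 0.6 × 70 × 0.75 × 26 = 614.2 kip.
Governing: weld metal.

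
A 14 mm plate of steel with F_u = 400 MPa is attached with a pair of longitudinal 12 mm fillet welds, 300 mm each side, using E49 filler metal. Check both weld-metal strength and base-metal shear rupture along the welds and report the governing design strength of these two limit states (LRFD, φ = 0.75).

E49XX → F_EXX = 490 MPa.
t_e = 0.707 × 12 = 8.484 mm; L = 600 mm.
Weld metal: φR_n = 0.75 × 0.6 × 490 × 8.484 × 600 × 10⁻³ = 1122 kN.
Base metal (shear rupture): φR_n = 0.75 × 0.6 × 400 × 14 × 600 × 10⁻³ = 1512 kN.
Governing: weld metal.

φR_n ≈ 1120 kN (weld metal governs)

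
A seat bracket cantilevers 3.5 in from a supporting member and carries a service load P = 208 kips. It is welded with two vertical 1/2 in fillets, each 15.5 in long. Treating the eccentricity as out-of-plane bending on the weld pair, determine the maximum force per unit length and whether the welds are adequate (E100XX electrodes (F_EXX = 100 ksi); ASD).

f_max ≈ 11.3 kip/in; NOT adequate

L_w = 2 × 15.5 = 31 in; section modulus (unit throat) S = 2 × L²/6 = 80.08 in².
Direct shear f_v = P/L_w = 208/31 = 6.71 kip/in.
Moment M = P × e = 208 × 3.5 = 728 kip·in; bending f_b = M/S = 9.091 kip/in.
f_max = √(f_v² + f_b²) = √(6.71² + 9.091²) = 11.3 kip/in.
r_n/Ω = (1/2.0) × 0.6 × 100 × (0.707 × 0.5) = 10.6 kip/in → NOT adequate.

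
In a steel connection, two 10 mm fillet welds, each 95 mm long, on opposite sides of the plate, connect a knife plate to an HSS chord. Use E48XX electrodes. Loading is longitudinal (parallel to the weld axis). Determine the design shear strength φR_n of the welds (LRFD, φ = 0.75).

φR_n ≈ 290 kN

E48XX → F_EXX = 480 MPa.
Effective throat t_e = 0.707 × 10 = 7.07 mm.
Total length L = 190 mm; A_we = 7.07 × 190 = 1343 mm².
F_nw = 0.6 F_EXX = 0.6 × 480 = 288 MPa.
φR_n = 0.75 × 288 × 1343 × 10⁻³ = 290.2 kN.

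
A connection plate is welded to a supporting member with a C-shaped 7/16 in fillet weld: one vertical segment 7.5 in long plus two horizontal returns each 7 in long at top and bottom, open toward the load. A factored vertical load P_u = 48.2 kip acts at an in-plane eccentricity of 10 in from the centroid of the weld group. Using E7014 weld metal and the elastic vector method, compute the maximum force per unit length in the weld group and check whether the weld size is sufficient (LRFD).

E70XX → F_EXX = 70 ksi.
Total weld length L_w = 21.5 in. Treat welds as unit-width lines.
Centroid: x̄ = 2×7×3.5 / 21.5 = 2.279 in from the vertical weld.
Polar moment about centroid: J = I_x + I_y = [7.5³/12 + 2×7×3.75²] + [7.5×2.279² + 2(7³/12 + 7×1.221²)] = 349 in³.
Direct shear f_v = P/L_w = 48.2 / 21.5 = 2.242 kip/in (vertical).
Torsion M = P·e = 48.2 × 10 = 482 kip·in.
Critical point at (x, y) = (4.721, 3.75) from centroid. f_tx = M·y/J = 5.179 kip/in; f_ty = M·x/J = 6.52 kip/in.
Resultant f_max = √[f_tx² + (f_v + f_ty)²] = √[5.179² + (2.242 + 6.52)²] = 10.18 kip/in.
Capacity per unit length: φr_n = 0.75 × 0.6 × 70 × (0.707 × 0.4375) = 9.743 kip/in.
10.18 > 9.743 → NOT adequate.

f_max ≈ 10.2 kip/in; NOT adequate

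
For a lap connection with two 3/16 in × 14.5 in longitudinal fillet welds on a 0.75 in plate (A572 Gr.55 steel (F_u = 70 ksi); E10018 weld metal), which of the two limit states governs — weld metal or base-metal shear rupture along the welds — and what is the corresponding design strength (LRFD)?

φR_n ≈ 173 kips (weld metal governs)

E100XX → F_EXX = 100 ksi.
t_e = 0.707 × 0.1875 = 0.1326 in; L = 29 in.
Weld metal: φR_n = 0.75 × 0.6 × 100 × 0.1326 × 29 = 173 kips.
Base metal (shear rupture): φR_n = 0.75 × 0.6 × 70 × 0.75 × 29 = 685.1 kips.
Governing: weld metal.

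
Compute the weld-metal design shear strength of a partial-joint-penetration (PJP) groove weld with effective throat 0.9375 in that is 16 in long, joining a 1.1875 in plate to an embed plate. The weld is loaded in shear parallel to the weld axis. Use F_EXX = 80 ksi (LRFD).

φR_n ≈ 540 kips

Effective throat (given) t_e = 0.9375 in.
A_we = 0.9375 × 16 = 15 in².
F_nw = 0.6 F_EXX = 48 ksi.
φR_n = 0.75 × 48 × 15 = 540 kips.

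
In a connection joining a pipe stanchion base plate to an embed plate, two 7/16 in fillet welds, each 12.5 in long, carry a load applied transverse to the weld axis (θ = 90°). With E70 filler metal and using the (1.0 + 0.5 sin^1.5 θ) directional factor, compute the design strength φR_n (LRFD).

φR_n ≈ 365 kips

E70XX → F_EXX = 70 ksi.
t_e = 0.707 × 0.4375 = 0.3093 in; A_we = 0.3093 × 25 = 7.733 in².
Directional factor: 1.0 + 0.5 sin^1.5(90°) = 1.5.
F_nw = 0.6 × 70 × 1.5 = 63 ksi.
φR_n = 0.75 × 63 × 7.733 = 365.4 kips.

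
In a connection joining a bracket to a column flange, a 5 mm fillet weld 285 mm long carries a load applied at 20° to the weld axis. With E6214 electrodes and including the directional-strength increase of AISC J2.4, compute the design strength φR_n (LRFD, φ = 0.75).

φR_n ≈ 309 kN

E62XX → F_EXX = 620 MPa.
t_e = 0.707 × 5 = 3.535 mm; A_we = 3.535 × 285 = 1007 mm².
Directional factor: 1.0 + 0.5 sin^1.5(20°) = 1.1.
F_nw = 0.6 × 620 × 1.1 = 409.2 MPa.
φR_n = 0.75 × 409.2 × 1007 × 10⁻³ = 309.2 kN.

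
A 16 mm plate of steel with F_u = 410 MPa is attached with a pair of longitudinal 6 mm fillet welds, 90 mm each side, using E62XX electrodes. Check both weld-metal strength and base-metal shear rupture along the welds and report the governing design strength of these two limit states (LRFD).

E62XX → F_EXX = 620 MPa.
t_e = 0.707 × 6 = 4.242 mm; L = 180 mm.
Weld metal: φR_n = 0.75 × 0.6 × 620 × 4.242 × 180 × 10⁻³ = 213 kN.
Base metal (shear rupture): φR_n = 0.75 × 0.6 × 410 × 16 × 180 × 10⁻³ = 531.4 kN.
Governing: weld metal.

φR_n ≈ 213 kN (weld metal governs)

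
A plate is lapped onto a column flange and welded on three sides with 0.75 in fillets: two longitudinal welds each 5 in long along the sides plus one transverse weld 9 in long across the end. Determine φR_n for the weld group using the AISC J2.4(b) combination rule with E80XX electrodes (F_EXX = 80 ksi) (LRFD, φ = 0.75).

φR_n ≈ 420 kip

t_e = 0.707 × 0.75 = 0.5302 in.
R_nwl = 0.6 × 80 × 0.5302 × 10 = 254.5 kip (longitudinal, 2 welds).
R_nwt = 0.6 × 80 × 0.5302 × 9 = 229.1 kip (transverse, base value).
(i) R_nwl + R_nwt = 483.6 kip; (ii) 0.85 R_nwl + 1.5 R_nwt = 559.9 kip.
R_n = max = 559.9 kip [governs: (ii)]; φR_n = 420 kip.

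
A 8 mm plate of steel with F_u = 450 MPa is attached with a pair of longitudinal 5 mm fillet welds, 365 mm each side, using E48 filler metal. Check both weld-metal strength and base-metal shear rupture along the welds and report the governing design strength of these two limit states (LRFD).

φR_n ≈ 557 kN (weld metal governs)

E48XX → F_EXX = 480 MPa.
t_e = 0.707 × 5 = 3.535 mm; L = 730 mm.
Weld metal: φR_n = 0.75 × 0.6 × 480 × 3.535 × 730 × 10⁻³ = 557.4 kN.
Base metal (shear rupture): φR_n = 0.75 × 0.6 × 450 × 8 × 730 × 10⁻³ = 1183 kN.
Governing: weld metal.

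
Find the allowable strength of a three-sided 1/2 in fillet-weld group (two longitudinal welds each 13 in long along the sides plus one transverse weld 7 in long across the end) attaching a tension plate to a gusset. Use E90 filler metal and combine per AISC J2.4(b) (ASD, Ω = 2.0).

E90XX → F_EXX = 90 ksi.
t_e = 0.707 × 0.5 = 0.3535 in.
R_nwl = 0.6 × 90 × 0.3535 × 26 = 496.3 kips (longitudinal, 2 welds).
R_nwt = 0.6 × 90 × 0.3535 × 7 = 133.6 kips (transverse, base value).
(i) R_nwl + R_nwt = 629.9 kips; (ii) 0.85 R_nwl + 1.5 R_nwt = 622.3 kips.
R_n = max = 629.9 kips [governs: (i)]; R_n/Ω = 315 kips.

R_n/Ω ≈ 315 kips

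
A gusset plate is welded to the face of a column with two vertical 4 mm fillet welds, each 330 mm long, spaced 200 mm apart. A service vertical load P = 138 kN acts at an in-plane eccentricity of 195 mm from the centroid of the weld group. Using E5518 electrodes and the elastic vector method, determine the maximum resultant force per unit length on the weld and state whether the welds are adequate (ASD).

f_max ≈ 551 N/mm; NOT adequate

E55XX → F_EXX = 550 MPa.
Total weld length L_w = 660 mm. Treat welds as unit-width lines.
Polar moment about centroid: J = 2[d³/12 + d(b/2)²] = 2[330³/12 + 330×100²] = 12590000 mm³.
Direct shear f_v = P/L_w = 138×10³ / 660 = 209.1 N/mm (vertical).
Torsion M = P·e = 138×10³ × 195 = 26910000 N·mm.
Critical point at (x, y) = (100, 165) from centroid. f_tx = M·y/J = 352.7 N/mm; f_ty = M·x/J = 213.7 N/mm.
Resultant f_max = √[f_tx² + (f_v + f_ty)²] = √[352.7² + (209.1 + 213.7)²] = 550.6 N/mm.
Capacity per unit length: r_n/Ω = (1/2.0) × 0.6 × 550 × (0.707 × 4) = 466.6 N/mm.
550.6 > 466.6 → NOT adequate.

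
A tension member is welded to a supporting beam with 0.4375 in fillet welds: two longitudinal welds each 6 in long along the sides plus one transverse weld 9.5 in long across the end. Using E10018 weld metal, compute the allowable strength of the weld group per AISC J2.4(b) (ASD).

R_n/Ω ≈ 227 kip

E100XX → F_EXX = 100 ksi.
t_e = 0.707 × 0.4375 = 0.3093 in.
R_nwl = 0.6 × 100 × 0.3093 × 12 = 222.7 kip (longitudinal, 2 welds).
R_nwt = 0.6 × 100 × 0.3093 × 9.5 = 176.3 kip (transverse, base value).
(i) R_nwl + R_nwt = 399 kip; (ii) 0.85 R_nwl + 1.5 R_nwt = 453.8 kip.
R_n = max = 453.8 kip [governs: (ii)]; R_n/Ω = 226.9 kip.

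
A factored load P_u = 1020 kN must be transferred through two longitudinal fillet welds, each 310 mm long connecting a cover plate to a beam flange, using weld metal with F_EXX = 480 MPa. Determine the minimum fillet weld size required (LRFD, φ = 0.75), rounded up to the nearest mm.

Total weld length L = 620 mm.
Required throat t_e = P_u / (φ × 0.6 F_EXX × L) = 1020 / (0.75 × 0.6 × 480 × 620 × 10⁻³) = 7.616 mm.
Required leg w = t_e / 0.707 = 10.77 mm → use 11 mm.

w = 11 mm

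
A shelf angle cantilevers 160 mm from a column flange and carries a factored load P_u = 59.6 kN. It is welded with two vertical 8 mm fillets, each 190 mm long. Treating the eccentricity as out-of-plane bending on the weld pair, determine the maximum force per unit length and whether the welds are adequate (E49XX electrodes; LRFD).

f_max ≈ 808 N/mm; adequate

E49XX → F_EXX = 490 MPa.
L_w = 2 × 190 = 380 mm; section modulus (unit throat) S = 2 × L²/6 = 12030 mm².
Direct shear f_v = P/L_w = 59.6×10³/380 = 156.8 N/mm.
Moment M = P × e = 59.6×10³ × 160 = 9536000 N·mm; bending f_b = M/S = 792.5 N/mm.
f_max = √(f_v² + f_b²) = √(156.8² + 792.5²) = 807.8 N/mm.
φr_n = 0.75 × 0.6 × 490 × (0.707 × 8) = 1247 N/mm → adequate.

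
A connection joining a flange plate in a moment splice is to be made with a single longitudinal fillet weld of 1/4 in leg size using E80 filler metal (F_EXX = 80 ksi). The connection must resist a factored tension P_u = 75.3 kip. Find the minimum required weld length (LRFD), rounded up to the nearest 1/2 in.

Throat t_e = 0.707 × 0.25 = 0.1767 in.
φr_n = 0.75 × 0.6 × 80 × 0.1767 = 6.363 kip/in.
L_req = P_u / φr_n = 75.3 / 6.363 = 11.83 in total.
Round up → use L = 12 in.

L = 12 in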